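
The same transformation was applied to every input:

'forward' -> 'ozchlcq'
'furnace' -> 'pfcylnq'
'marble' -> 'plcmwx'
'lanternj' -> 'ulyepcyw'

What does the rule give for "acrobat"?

enczmll

In each case the input is transformed by: shift every letter 11 places forward in the alphabet (wrapping around), then swap the first and last characters.
Starting from "acrobat": after the first operation, "lnczmle"; after the second, "enczmll".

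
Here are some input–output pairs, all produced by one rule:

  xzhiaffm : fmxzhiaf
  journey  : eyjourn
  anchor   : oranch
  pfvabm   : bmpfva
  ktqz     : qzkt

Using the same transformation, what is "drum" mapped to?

umdr

Looking at the pairs, the operation is to move the last 2 characters to the front (rotate right by 2).
On "drum" that produces "umdr".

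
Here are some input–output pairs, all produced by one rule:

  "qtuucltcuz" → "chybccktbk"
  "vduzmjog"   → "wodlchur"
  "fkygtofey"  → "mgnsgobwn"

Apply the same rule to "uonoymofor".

Rule — shift every letter 8 places forward in the alphabet (wrapping around), then move the last 2 characters to the front (rotate right by 2).
For "uonoymofor", step one produces "cwvwguwnwz"; step two turns that into "wzcwvwguwn".
(Check on "fkygtofey": → "nsgobwnmg" → "mgnsgobwn" ✓)

wzcwvwguwn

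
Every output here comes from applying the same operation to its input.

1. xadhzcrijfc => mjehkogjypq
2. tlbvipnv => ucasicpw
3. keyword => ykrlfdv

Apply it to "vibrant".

uacpiyh

Looking at the pairs, the operation is to move the last 2 characters to the front (rotate right by 2), then shift every letter 7 places forward in the alphabet (wrapping around).
For "vibrant", step one produces "ntvibra"; step two turns that into "uacpiyh".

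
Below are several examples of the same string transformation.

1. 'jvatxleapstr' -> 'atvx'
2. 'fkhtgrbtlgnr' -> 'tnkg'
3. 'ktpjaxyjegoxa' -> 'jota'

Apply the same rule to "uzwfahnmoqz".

The transformation: keep one character in every 3, starting at position 2 (positions 2nd, 5th, 8th, ...), then swap the front and back halves of the string.
Working it through for "uzwfahnmoqz": intermediate "zamz", final "mzza".

mzza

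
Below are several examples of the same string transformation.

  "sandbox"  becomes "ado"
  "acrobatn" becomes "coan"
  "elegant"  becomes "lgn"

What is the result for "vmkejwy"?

mew

In each case the input is transformed by: keep every other character starting from the second (positions 2nd, 4th, 6th, ...).
So "vmkejwy" becomes "mew".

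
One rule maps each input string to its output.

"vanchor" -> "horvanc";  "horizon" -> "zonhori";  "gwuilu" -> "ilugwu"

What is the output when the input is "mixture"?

In each case the input is transformed by: move the last 3 characters to the front (rotate right by 3).
So "mixture" becomes "uremixt".

uremixt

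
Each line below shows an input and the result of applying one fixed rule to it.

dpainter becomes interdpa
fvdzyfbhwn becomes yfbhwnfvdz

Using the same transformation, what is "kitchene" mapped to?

chenekit

In each case the input is transformed by: move the last character to the front, then swap the front and back halves of the string.
Starting from "kitchene": after the first operation, "ekitchen"; after the second, "chenekit".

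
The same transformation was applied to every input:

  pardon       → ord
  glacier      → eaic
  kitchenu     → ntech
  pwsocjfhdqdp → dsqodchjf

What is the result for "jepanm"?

In each case the input is transformed by: take characters alternately from the front and the back (1st, last, 2nd, 2nd-last, ...), then delete the first 3 characters.
Starting from "jepanm": after the first operation, "jmenpa"; after the second, "npa".

npa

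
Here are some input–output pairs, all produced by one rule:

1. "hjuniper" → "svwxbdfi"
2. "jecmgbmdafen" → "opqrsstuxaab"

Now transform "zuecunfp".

qstbdiin

Looking at the pairs, the operation is to sort the characters into alphabetical order, then shift every letter 12 places backward in the alphabet (wrapping around).
On "zuecunfp": the first step gives "cefnpuuz", and the second then gives "qstbdiin".
(Check on "jecmgbmdafen": → "abcdeefgjmmn" → "opqrsstuxaab" ✓)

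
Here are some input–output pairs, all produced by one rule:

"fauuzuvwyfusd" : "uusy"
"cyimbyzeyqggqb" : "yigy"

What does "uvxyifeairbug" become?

Each output is the input with this applied: keep one character in every 3, starting at position 3 (positions 3rd, 6th, 9th, ...), then swap each adjacent pair of characters (1↔2, 3↔4, ...).
Working it through for "uvxyifeairbug": intermediate "xfiu", final "fxui".

fxui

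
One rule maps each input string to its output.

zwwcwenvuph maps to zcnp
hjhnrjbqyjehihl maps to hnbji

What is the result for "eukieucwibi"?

eicb

In each case the input is transformed by: keep one character in every 3, starting at position 1 (positions 1st, 4th, 7th, ...).
Applying that to "eukieucwibi" gives "eicb".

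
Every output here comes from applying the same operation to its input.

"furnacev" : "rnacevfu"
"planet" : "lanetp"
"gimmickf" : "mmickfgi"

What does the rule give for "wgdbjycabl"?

In each case the input is transformed by: swap the front and back halves of the string, then move the last 2 characters to the front (rotate right by 2).
Applying both steps to "wgdbjycabl": "ycablwgdbj", then "bjycablwgd".

bjycablwgd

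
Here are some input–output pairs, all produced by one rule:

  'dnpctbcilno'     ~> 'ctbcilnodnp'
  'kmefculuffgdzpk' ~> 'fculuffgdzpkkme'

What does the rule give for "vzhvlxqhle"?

Each output is the input with this applied: move the first 3 characters to the end (rotate left by 3).
For "vzhvlxqhle" the result is "vlxqhlevzh".

vlxqhlevzh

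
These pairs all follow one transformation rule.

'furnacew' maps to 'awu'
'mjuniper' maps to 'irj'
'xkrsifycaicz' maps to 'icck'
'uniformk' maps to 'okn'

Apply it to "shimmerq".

mqh

The pattern: keep one character in every 3, starting at position 2 (positions 2nd, 5th, 8th, ...), then move the first character to the end.
Working it through for "shimmerq": intermediate "hmq", final "mqh".
(Check on "furnacew": → "uaw" → "awu" ✓)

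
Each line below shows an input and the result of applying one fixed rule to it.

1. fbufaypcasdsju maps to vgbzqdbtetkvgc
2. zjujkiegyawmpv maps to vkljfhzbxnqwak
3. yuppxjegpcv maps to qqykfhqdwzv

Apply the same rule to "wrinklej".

Rule — move the first 2 characters to the end (rotate left by 2), then shift every letter 1 place forward in the alphabet (wrapping around).
For "wrinklej", step one produces "inklejwr"; step two turns that into "jolmfkxs".
(Check on "yuppxjegpcv": → "ppxjegpcvyu" → "qqykfhqdwzv" ✓)

jolmfkxs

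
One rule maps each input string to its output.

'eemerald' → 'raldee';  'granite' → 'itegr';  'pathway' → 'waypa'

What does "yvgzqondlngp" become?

qondlngpyv

In each case the input is transformed by: move the first 2 characters to the end (rotate left by 2), then delete the first 2 characters.
On "yvgzqondlngp" that produces "qondlngpyv".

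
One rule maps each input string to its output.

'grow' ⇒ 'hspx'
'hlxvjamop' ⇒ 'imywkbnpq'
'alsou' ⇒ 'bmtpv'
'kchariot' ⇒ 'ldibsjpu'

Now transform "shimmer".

tijnnfs

The transformation: shift every letter 1 place forward in the alphabet (wrapping around).
On "shimmer" that produces "tijnnfs".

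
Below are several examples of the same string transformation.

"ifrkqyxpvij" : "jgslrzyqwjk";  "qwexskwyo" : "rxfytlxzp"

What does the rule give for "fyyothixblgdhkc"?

gzzpuijycmheild

In each case the input is transformed by: shift every letter 1 place forward in the alphabet (wrapping around).
Applying that to "fyyothixblgdhkc" gives "gzzpuijycmheild".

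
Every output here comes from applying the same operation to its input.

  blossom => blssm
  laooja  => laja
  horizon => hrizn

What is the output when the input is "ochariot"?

The pattern: remove every "o".
Doing the same to "ochariot": "charit".

charit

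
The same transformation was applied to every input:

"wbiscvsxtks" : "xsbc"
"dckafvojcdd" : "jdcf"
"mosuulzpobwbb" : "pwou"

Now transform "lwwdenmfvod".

fdwe

Looking at the pairs, the operation is to keep one character in every 3, starting at position 2 (positions 2nd, 5th, 8th, ...), then swap the front and back halves of the string.
On "lwwdenmfvod": the first step gives "wefd", and the second then gives "fdwe".
(Check on "dckafvojcdd": → "cfjd" → "jdcf" ✓)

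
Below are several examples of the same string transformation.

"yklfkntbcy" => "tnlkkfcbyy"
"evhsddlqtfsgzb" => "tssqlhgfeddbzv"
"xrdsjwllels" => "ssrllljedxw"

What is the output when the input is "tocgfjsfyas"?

The transformation: sort the characters into reverse alphabetical order, then move the first 2 characters to the end (rotate left by 2).
So "tocgfjsfyas" becomes "ssojgffcayt".
(Check on "yklfkntbcy": → "yytnlkkfcb" → "tnlkkfcbyy" ✓)

ssojgffcayt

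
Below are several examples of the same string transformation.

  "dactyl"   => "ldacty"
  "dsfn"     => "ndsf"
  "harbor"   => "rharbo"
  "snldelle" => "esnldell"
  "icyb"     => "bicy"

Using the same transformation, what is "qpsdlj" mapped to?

Rule — move the last character to the front.
For "qpsdlj" the result is "jqpsdl".

jqpsdl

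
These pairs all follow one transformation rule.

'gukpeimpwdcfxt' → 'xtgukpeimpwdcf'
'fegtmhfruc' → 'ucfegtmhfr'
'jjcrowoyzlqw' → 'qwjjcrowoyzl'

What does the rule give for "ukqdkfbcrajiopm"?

Each output is the input with this applied: move the last 2 characters to the front (rotate right by 2).
For "ukqdkfbcrajiopm" the result is "pmukqdkfbcrajio".

pmukqdkfbcrajio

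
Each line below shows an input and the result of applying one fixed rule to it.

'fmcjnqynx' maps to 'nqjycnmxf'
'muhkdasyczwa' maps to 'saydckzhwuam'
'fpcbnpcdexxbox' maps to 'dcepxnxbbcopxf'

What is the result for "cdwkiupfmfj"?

upifkmwfdjc

Rule — take characters alternately from the front and the back (1st, last, 2nd, 2nd-last, ...), then reverse the string.
Applying both steps to "cdwkiupfmfj": "cjdfwmkfipu", then "upifkmwfdjc".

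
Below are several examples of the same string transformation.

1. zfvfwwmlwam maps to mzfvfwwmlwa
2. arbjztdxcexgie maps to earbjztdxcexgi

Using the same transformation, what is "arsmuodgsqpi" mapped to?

iarsmuodgsqp

The transformation: move the last character to the front.
On "arsmuodgsqpi" that produces "iarsmuodgsqp".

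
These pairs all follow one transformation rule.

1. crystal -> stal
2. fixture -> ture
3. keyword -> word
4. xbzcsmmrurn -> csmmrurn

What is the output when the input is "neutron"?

Rule — delete the first 3 characters.
So "neutron" becomes "tron".

tron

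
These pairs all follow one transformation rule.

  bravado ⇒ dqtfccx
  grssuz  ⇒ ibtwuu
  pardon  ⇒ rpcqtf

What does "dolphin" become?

The transformation: take characters alternately from the front and the back (1st, last, 2nd, 2nd-last, ...), then shift every letter 2 places forward in the alphabet (wrapping around).
On "dolphin": the first step gives "dnoilhp", and the second then gives "fpqknjr".

fpqknjr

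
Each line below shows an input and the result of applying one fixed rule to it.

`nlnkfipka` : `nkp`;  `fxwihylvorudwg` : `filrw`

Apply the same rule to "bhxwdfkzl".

bwk

The pattern: keep one character in every 3, starting at position 1 (positions 1st, 4th, 7th, ...).
On "bhxwdfkzl" that produces "bwk".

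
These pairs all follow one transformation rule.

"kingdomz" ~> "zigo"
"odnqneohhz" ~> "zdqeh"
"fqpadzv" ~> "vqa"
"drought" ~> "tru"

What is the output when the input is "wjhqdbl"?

ljq

Looking at the pairs, the operation is to move the last 2 characters to the front (rotate right by 2), then keep every other character starting from the second (positions 2nd, 4th, 6th, ...).
Working it through for "wjhqdbl": intermediate "blwjhqd", final "ljq".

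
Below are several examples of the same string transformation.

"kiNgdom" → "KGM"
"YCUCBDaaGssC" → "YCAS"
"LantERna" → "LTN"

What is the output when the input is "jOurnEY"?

JRY

Rule — keep one character in every 3, starting at position 1 (positions 1st, 4th, 7th, ...), then convert every letter to uppercase.
"jOurnEY" → "jrY" → "JRY".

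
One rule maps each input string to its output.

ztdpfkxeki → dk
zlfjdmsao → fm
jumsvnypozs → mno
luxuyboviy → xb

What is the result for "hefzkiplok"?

Rule — delete the last 2 characters, then keep one character in every 3, starting at position 3 (positions 3rd, 6th, 9th, ...).
"hefzkiplok" → "hefzkipl" → "fi".

fi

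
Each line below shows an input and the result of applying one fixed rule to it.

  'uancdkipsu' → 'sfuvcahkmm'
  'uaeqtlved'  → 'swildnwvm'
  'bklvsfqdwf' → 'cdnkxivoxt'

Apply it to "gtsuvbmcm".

What's happening: shift every letter 8 places backward in the alphabet (wrapping around), then move the first character to the end.
For "gtsuvbmcm", step one produces "ylkmnteue"; step two turns that into "lkmnteuey".

lkmnteuey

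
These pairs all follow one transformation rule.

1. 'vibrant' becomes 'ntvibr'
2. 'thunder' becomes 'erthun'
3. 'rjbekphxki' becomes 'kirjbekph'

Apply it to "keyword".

The pattern: move the last 3 characters to the front (rotate right by 3), then delete the first character.
Applying both steps to "keyword": "ordkeyw", then "rdkeyw".

rdkeyw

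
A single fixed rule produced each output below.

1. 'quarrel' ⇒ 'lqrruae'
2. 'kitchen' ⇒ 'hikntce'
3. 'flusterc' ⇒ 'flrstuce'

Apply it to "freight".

ghirtef

Looking at the pairs, the operation is to sort the characters into alphabetical order, then move the first 2 characters to the end (rotate left by 2).
For "freight", step one produces "efghirt"; step two turns that into "ghirtef".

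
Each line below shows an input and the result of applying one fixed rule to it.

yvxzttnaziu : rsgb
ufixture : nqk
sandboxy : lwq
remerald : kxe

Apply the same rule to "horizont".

The rule is to keep one character in every 3, starting at position 1 (positions 1st, 4th, 7th, ...), then shift every letter 7 places backward in the alphabet (wrapping around).
Working it through for "horizont": intermediate "hin", final "abg".

abg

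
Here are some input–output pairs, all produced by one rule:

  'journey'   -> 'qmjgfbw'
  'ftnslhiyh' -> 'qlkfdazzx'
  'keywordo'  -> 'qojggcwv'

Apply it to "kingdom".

gfecayv

In each case the input is transformed by: sort the characters into reverse alphabetical order, then shift every letter 8 places backward in the alphabet (wrapping around).
Doing the same to "kingdom": "gfecayv".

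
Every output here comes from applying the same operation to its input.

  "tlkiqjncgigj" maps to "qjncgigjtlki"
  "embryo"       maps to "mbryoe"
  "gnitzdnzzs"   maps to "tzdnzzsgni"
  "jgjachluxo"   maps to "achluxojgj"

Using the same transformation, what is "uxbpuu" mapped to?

xbpuuu

Rule — move the last 2 characters to the front (rotate right by 2), then swap the front and back halves of the string.
For "uxbpuu", step one produces "uuuxbp"; step two turns that into "xbpuuu".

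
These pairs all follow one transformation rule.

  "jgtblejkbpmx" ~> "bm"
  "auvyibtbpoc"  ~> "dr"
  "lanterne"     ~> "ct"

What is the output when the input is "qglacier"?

What's happening: shift every letter 11 places backward in the alphabet (wrapping around), then keep only the last 2 characters.
For "qglacier", step one produces "fvaprxtg"; step two turns that into "tg".

tg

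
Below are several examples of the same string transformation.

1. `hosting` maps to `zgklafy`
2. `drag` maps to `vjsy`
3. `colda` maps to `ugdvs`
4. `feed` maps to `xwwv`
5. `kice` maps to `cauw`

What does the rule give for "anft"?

In each case the input is transformed by: shift every letter 8 places backward in the alphabet (wrapping around).
"anft" → "sfxl".

sfxl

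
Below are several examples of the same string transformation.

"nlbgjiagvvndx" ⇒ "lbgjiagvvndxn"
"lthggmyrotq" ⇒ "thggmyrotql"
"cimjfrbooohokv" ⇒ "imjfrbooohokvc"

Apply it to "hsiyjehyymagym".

siyjehyymagymh

The rule is to move the first character to the end.
Applying that to "hsiyjehyymagym" gives "siyjehyymagymh".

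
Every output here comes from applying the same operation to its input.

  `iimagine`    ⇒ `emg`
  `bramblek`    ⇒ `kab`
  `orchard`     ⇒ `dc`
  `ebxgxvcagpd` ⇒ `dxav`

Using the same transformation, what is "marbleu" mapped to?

ur

The pattern: take characters alternately from the front and the back (1st, last, 2nd, 2nd-last, ...), then keep one character in every 3, starting at position 2 (positions 2nd, 5th, 8th, ...).
Applying both steps to "marbleu": "muaerlb", then "ur".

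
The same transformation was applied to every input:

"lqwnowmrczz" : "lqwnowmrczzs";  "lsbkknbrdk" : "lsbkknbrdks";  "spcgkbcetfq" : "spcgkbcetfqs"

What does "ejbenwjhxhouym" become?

ejbenwjhxhouyms

Each output is the input with this applied: append "s".
On "ejbenwjhxhouym" that produces "ejbenwjhxhouyms".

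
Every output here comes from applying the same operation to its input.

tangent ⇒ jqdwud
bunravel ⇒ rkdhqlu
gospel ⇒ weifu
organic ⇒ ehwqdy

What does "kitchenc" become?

ayjsxud

In each case the input is transformed by: shift every letter 10 places backward in the alphabet (wrapping around), then delete the last character.
On "kitchenc": the first step gives "ayjsxuds", and the second then gives "ayjsxud".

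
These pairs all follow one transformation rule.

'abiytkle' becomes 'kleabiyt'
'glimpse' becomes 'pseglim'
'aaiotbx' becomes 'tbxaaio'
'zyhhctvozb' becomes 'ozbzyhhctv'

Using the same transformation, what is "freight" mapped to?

ghtfrei

Rule — move the last 3 characters to the front (rotate right by 3).
"freight" → "ghtfrei".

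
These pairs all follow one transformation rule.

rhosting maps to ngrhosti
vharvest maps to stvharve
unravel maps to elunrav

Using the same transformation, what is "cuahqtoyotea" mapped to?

eacuahqtoyot

The pattern: move the last 2 characters to the front (rotate right by 2).
"cuahqtoyotea" → "eacuahqtoyot".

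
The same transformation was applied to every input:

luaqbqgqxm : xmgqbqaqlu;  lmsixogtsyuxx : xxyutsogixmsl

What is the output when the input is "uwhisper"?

The transformation: reverse the string, then swap each adjacent pair of characters (1↔2, 3↔4, ...).
Starting from "uwhisper": after the first operation, "repsihwu"; after the second, "ersphiuw".

ersphiuw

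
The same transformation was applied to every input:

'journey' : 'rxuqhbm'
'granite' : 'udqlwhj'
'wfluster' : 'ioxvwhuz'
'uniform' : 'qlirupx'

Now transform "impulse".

Looking at the pairs, the operation is to shift every letter 3 places forward in the alphabet (wrapping around), then move the first character to the end.
Applying both steps to "impulse": "lpsxovh", then "psxovhl".
(Check on "journey": → "mrxuqhb" → "rxuqhbm" ✓)

psxovhl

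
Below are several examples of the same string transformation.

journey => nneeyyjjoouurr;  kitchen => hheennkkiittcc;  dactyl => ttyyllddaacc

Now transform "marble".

Each output is the input with this applied: move the last 3 characters to the front (rotate right by 3), then double every character.
On "marble": the first step gives "blemar", and the second then gives "bblleemmaarr".

bblleemmaarr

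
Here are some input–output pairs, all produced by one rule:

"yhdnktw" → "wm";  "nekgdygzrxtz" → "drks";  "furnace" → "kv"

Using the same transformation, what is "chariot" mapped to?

Looking at the pairs, the operation is to shift every letter 7 places backward in the alphabet (wrapping around), then keep one character in every 3, starting at position 3 (positions 3rd, 6th, 9th, ...).
"chariot" → "vatkbhm" → "th".

th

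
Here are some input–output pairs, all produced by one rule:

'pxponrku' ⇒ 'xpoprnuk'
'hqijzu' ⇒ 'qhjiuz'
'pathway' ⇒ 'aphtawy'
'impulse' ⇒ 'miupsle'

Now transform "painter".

apnietr

In each case the input is transformed by: swap each adjacent pair of characters (1↔2, 3↔4, ...).
Doing the same to "painter": "apnietr".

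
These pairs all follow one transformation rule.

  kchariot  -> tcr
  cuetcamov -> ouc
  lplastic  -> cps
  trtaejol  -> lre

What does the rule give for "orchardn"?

The pattern: keep one character in every 3, starting at position 2 (positions 2nd, 5th, 8th, ...), then move the last character to the front.
For "orchardn", step one produces "ran"; step two turns that into "nra".

nra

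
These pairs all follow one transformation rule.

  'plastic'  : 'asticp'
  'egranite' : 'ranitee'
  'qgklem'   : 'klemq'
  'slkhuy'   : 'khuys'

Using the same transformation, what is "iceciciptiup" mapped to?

The rule is to move the first character to the end, then delete the first character.
Applying both steps to "iceciciptiup": "ceciciptiupi", then "eciciptiupi".

eciciptiupi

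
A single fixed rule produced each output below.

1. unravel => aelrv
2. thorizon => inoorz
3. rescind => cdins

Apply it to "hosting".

ginst

Looking at the pairs, the operation is to delete the first 2 characters, then sort the characters into alphabetical order.
Applying both steps to "hosting": "sting", then "ginst".
(Check on "unravel": → "ravel" → "aelrv" ✓)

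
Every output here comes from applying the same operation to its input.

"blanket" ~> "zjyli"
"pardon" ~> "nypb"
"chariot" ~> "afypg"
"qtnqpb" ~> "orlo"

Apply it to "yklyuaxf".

wijwsy

The pattern: shift every letter 2 places backward in the alphabet (wrapping around), then delete the last 2 characters.
"yklyuaxf" → "wijwsyvd" → "wijwsy".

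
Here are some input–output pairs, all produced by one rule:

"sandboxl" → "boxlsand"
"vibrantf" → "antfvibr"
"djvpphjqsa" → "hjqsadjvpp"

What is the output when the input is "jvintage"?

tagejvin

In each case the input is transformed by: swap the front and back halves of the string.
For "jvintage" the result is "tagejvin".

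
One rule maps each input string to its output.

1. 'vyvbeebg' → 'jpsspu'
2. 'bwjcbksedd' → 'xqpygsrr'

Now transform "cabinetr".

The pattern: shift every letter 12 places backward in the alphabet (wrapping around), then delete the first 2 characters.
Applying both steps to "cabinetr": "qopwbshf", then "pwbshf".

pwbshf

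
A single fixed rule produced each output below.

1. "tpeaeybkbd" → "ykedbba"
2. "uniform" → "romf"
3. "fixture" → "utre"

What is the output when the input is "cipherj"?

Each output is the input with this applied: delete the first 3 characters, then sort the characters into reverse alphabetical order.
For "cipherj", step one produces "herj"; step two turns that into "rjhe".

rjhe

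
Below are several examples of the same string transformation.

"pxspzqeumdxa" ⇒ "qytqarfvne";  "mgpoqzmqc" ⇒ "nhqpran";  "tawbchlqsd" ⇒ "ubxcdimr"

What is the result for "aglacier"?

The pattern: delete the last 2 characters, then shift every letter 1 place forward in the alphabet (wrapping around).
For "aglacier" the result is "bhmbdj".

bhmbdj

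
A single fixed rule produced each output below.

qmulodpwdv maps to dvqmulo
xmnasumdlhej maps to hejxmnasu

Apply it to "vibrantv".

Rule — swap the front and back halves of the string, then delete the first 3 characters.
For "vibrantv", step one produces "antvvibr"; step two turns that into "vvibr".

vvibr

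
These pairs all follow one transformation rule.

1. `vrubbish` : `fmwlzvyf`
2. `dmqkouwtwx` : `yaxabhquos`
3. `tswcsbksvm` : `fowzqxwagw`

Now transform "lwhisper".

Looking at the pairs, the operation is to shift every letter 4 places forward in the alphabet (wrapping around), then swap the front and back halves of the string.
Starting from "lwhisper": after the first operation, "palmwtiv"; after the second, "wtivpalm".
(Check on "vrubbish": → "zvyffmwl" → "fmwlzvyf" ✓)

wtivpalm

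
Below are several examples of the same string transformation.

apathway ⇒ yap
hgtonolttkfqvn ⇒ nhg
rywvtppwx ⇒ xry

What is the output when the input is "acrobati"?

The rule is to move the last character to the front, then keep only the first 3 characters.
"acrobati" → "iacrobat" → "iac".

iac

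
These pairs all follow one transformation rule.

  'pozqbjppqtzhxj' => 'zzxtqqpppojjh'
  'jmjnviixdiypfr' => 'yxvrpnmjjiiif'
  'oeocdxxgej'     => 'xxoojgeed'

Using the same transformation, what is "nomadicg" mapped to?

onmigdc

The transformation: sort the characters into reverse alphabetical order, then delete the last character.
Doing the same to "nomadicg": "onmigdc".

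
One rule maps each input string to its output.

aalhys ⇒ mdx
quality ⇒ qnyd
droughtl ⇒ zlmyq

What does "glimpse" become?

Rule — delete the first 3 characters, then shift every letter 5 places forward in the alphabet (wrapping around).
Starting from "glimpse": after the first operation, "mpse"; after the second, "ruxj".

ruxj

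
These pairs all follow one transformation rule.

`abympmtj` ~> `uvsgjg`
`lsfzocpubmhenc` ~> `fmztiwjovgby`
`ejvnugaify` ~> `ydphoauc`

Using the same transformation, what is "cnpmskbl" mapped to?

Rule — delete the last 2 characters, then shift every letter 6 places backward in the alphabet (wrapping around).
Working it through for "cnpmskbl": intermediate "cnpmsk", final "whjgme".
(Check on "ejvnugaify": → "ejvnugai" → "ydphoauc" ✓)

whjgme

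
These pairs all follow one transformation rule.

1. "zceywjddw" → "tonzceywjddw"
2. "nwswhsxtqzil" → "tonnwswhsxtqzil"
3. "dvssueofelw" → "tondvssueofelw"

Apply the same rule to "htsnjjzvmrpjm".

tonhtsnjjzvmrpjm

Each output is the input with this applied: prepend "ton".
Doing the same to "htsnjjzvmrpjm": "tonhtsnjjzvmrpjm".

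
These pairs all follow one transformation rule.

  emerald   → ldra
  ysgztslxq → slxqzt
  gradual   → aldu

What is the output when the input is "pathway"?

ayhw

The transformation: delete the first 3 characters, then move the first 2 characters to the end (rotate left by 2).
Starting from "pathway": after the first operation, "hway"; after the second, "ayhw".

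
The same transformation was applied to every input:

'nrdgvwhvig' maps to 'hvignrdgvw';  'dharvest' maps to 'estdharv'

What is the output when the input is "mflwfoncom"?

The pattern: move the first character to the end, then swap the front and back halves of the string.
"mflwfoncom" → "flwfoncomm" → "ncommflwfo".

ncommflwfo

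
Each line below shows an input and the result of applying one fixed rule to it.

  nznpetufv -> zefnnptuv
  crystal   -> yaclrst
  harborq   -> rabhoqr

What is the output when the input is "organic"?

racgino

In each case the input is transformed by: sort the characters into alphabetical order, then move the last character to the front.
"organic" → "acginor" → "racgino".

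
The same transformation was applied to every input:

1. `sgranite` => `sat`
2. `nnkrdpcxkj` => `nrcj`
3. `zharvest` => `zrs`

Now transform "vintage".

vte

What's happening: keep one character in every 3, starting at position 1 (positions 1st, 4th, 7th, ...).
So "vintage" becomes "vte".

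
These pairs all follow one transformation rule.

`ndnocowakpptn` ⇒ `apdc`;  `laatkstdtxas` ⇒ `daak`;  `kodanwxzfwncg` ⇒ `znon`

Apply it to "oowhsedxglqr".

xqos

The rule is to keep one character in every 3, starting at position 2 (positions 2nd, 5th, 8th, ...), then swap the front and back halves of the string.
Applying both steps to "oowhsedxglqr": "osxq", then "xqos".
(Check on "kodanwxzfwncg": → "onzn" → "znon" ✓)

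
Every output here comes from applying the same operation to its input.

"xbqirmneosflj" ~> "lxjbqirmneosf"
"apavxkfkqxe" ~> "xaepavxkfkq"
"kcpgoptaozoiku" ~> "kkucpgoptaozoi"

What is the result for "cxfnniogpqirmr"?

mcrxfnniogpqir

The transformation: swap the first and last characters, then move the last 2 characters to the front (rotate right by 2).
Applying both steps to "cxfnniogpqirmr": "rxfnniogpqirmc", then "mcrxfnniogpqir".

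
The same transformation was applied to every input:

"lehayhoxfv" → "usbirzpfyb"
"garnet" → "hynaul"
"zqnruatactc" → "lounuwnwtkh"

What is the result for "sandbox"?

xvirmuh

In each case the input is transformed by: shift every letter 6 places backward in the alphabet (wrapping around), then move the first 3 characters to the end (rotate left by 3).
Doing the same to "sandbox": "xvirmuh".
(Check on "garnet": → "aulhyn" → "hynaul" ✓)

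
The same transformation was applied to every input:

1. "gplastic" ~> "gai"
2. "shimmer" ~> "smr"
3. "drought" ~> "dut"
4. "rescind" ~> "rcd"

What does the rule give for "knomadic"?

The pattern: keep one character in every 3, starting at position 1 (positions 1st, 4th, 7th, ...).
Applying that to "knomadic" gives "kmi".

kmi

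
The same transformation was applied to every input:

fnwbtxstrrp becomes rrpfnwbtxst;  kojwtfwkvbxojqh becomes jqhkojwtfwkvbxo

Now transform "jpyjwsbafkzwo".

The pattern: move the last 3 characters to the front (rotate right by 3).
Doing the same to "jpyjwsbafkzwo": "zwojpyjwsbafk".

zwojpyjwsbafk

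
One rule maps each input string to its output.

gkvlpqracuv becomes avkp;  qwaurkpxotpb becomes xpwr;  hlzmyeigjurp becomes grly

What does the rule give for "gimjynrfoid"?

What's happening: keep one character in every 3, starting at position 2 (positions 2nd, 5th, 8th, ...), then move the last 2 characters to the front (rotate right by 2).
Starting from "gimjynrfoid": after the first operation, "iyfd"; after the second, "fdiy".

fdiy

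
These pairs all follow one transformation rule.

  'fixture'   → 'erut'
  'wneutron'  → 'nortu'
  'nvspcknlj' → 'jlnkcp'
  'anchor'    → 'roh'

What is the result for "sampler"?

relp

Rule — reverse the string, then delete the last 3 characters.
Applying that to "sampler" gives "relp".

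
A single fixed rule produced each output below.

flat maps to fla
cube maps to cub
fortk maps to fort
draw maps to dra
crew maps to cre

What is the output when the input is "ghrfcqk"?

ghrfcq

What's happening: delete the last character.
On "ghrfcqk" that produces "ghrfcq".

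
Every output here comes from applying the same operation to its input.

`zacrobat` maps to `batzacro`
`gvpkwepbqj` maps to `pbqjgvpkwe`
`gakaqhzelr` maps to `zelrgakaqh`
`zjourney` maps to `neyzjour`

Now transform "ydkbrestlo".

Rule — swap the front and back halves of the string, then move the first character to the end.
On "ydkbrestlo": the first step gives "estloydkbr", and the second then gives "stloydkbre".

stloydkbre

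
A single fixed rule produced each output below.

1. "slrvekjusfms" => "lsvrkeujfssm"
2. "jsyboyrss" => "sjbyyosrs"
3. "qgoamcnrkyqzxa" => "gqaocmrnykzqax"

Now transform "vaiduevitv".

avdieuivvt

The transformation: swap each adjacent pair of characters (1↔2, 3↔4, ...).
For "vaiduevitv" the result is "avdieuivvt".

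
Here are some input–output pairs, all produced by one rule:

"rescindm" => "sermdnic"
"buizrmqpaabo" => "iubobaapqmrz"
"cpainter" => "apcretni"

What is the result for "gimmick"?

migkcim

Looking at the pairs, the operation is to reverse the string, then move the last 3 characters to the front (rotate right by 3).
"gimmick" → "kcimmig" → "migkcim".
(Check on "rescindm": → "mdnicser" → "sermdnic" ✓)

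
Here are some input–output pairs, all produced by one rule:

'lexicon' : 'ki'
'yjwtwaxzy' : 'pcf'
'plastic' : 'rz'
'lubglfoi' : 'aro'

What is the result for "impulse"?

sr

The rule is to shift every letter 6 places forward in the alphabet (wrapping around), then keep one character in every 3, starting at position 2 (positions 2nd, 5th, 8th, ...).
"impulse" → "osvaryk" → "sr".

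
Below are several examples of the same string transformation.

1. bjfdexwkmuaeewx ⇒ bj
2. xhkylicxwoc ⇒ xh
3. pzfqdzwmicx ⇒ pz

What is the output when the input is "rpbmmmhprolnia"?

The rule is to keep only the first 2 characters.
So "rpbmmmhprolnia" becomes "rp".

rp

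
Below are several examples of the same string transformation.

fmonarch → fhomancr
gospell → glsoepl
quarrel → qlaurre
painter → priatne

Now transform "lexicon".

The rule is to move the last character to the front, then swap each adjacent pair of characters (1↔2, 3↔4, ...).
On "lexicon": the first step gives "nlexico", and the second then gives "lnxecio".
(Check on "painter": → "rpainte" → "priatne" ✓)

lnxecio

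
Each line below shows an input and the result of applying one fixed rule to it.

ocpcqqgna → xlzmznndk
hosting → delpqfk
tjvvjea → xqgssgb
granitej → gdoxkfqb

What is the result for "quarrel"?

inrxoob

Looking at the pairs, the operation is to move the last character to the front, then shift every letter 3 places backward in the alphabet (wrapping around).
So "quarrel" becomes "inrxoob".
(Check on "granitej": → "jgranite" → "gdoxkfqb" ✓)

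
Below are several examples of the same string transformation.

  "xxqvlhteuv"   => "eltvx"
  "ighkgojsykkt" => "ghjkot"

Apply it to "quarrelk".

The pattern: sort the characters into alphabetical order, then keep every other character starting from the first (positions 1st, 3rd, 5th, ...).
Applying both steps to "quarrelk": "aeklqrru", then "akqr".

akqr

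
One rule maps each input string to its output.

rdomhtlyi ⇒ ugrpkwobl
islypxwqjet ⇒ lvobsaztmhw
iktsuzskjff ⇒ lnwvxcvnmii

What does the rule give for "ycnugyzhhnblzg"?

bfqxjbckkqeocj

The rule is to shift every letter 3 places forward in the alphabet (wrapping around).
"ycnugyzhhnblzg" → "bfqxjbckkqeocj".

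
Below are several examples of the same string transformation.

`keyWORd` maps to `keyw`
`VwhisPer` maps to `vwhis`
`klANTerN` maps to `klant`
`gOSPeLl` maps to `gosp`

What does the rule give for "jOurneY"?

The rule is to delete the last 3 characters, then convert every letter to lowercase.
Starting from "jOurneY": after the first operation, "jOur"; after the second, "jour".
(Check on "VwhisPer": → "Vwhis" → "vwhis" ✓)

jour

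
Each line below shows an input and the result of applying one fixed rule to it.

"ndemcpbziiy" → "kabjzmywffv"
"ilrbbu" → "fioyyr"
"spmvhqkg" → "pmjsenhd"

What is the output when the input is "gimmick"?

dfjjfzh

Rule — shift every letter 3 places backward in the alphabet (wrapping around).
On "gimmick" that produces "dfjjfzh".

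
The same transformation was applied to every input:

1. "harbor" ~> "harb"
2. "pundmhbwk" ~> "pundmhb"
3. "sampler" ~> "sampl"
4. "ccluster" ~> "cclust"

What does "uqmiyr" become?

The transformation: delete the last 2 characters.
"uqmiyr" → "uqmi".

uqmi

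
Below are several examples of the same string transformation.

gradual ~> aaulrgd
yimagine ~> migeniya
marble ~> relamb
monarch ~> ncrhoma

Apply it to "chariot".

Each output is the input with this applied: swap each adjacent pair of characters (1↔2, 3↔4, ...), then move the first 3 characters to the end (rotate left by 3).
For "chariot", step one produces "hcraoit"; step two turns that into "aoithcr".

aoithcr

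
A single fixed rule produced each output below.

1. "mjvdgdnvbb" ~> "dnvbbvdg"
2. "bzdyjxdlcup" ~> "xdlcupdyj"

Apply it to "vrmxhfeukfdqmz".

feukfdqmzmxh

The transformation: delete the first 2 characters, then move the first 3 characters to the end (rotate left by 3).
For "vrmxhfeukfdqmz", step one produces "mxhfeukfdqmz"; step two turns that into "feukfdqmzmxh".
(Check on "bzdyjxdlcup": → "dyjxdlcup" → "xdlcupdyj" ✓)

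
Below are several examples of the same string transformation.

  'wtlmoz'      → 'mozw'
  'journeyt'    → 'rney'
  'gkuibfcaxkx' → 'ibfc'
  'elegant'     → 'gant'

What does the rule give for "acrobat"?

obat

In each case the input is transformed by: move the first 3 characters to the end (rotate left by 3), then keep only the first 4 characters.
On "acrobat": the first step gives "obatacr", and the second then gives "obat".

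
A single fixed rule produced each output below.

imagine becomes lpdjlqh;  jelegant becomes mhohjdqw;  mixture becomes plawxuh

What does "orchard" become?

rufkdug

The pattern: shift every letter 3 places forward in the alphabet (wrapping around).
"orchard" → "rufkdug".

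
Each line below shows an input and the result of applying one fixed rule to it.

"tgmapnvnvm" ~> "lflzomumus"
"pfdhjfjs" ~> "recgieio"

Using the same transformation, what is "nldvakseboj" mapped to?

What's happening: shift every letter 1 place backward in the alphabet (wrapping around), then swap the first and last characters.
Applying that to "nldvakseboj" gives "ikcuzjrdanm".

ikcuzjrdanm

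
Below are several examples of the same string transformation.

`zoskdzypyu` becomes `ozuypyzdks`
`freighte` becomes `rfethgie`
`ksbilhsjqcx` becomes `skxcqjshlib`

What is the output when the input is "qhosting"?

Each output is the input with this applied: reverse the string, then move the last 2 characters to the front (rotate right by 2).
Working it through for "qhosting": intermediate "gnitsohq", final "hqgnitso".

hqgnitso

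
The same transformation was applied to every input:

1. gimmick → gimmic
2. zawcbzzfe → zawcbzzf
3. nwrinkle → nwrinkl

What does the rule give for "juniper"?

junipe

Looking at the pairs, the operation is to delete the last character.
Applying that to "juniper" gives "junipe".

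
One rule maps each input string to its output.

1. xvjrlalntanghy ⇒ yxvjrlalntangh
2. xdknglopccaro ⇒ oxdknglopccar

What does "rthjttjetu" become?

urthjttjet

Rule — move the last character to the front.
Applying that to "rthjttjetu" gives "urthjttjet".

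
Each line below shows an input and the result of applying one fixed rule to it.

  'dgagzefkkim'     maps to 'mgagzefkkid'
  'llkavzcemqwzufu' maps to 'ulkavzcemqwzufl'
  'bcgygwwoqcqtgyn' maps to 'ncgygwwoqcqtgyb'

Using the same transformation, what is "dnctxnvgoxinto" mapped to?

onctxnvgoxintd

Rule — swap the first and last characters.
So "dnctxnvgoxinto" becomes "onctxnvgoxintd".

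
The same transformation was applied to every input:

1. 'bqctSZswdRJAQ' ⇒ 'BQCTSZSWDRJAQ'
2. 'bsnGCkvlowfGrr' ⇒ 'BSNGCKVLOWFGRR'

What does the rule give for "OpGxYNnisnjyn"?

OPGXYNNISNJYN

Looking at the pairs, the operation is to convert every letter to uppercase.
So "OpGxYNnisnjyn" becomes "OPGXYNNISNJYN".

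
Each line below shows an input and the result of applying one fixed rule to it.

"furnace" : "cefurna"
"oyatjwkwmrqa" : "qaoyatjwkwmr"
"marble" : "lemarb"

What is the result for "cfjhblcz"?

Each output is the input with this applied: move the last 2 characters to the front (rotate right by 2).
On "cfjhblcz" that produces "czcfjhbl".

czcfjhbl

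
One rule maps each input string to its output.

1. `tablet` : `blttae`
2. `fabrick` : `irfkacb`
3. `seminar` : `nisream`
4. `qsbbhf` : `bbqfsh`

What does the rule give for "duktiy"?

The rule is to take characters alternately from the front and the back (1st, last, 2nd, 2nd-last, ...), then move the last 2 characters to the front (rotate right by 2).
On "duktiy" that produces "ktdyui".

ktdyui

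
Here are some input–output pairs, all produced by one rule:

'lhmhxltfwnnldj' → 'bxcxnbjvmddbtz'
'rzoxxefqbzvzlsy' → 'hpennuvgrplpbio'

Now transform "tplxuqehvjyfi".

jfbnkguxlzovy

In each case the input is transformed by: shift every letter 10 places backward in the alphabet (wrapping around).
Applying that to "tplxuqehvjyfi" gives "jfbnkguxlzovy".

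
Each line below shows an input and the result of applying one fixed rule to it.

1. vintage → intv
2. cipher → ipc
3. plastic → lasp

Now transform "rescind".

escr

The transformation: delete the last 3 characters, then move the first character to the end.
Working it through for "rescind": intermediate "resc", final "escr".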